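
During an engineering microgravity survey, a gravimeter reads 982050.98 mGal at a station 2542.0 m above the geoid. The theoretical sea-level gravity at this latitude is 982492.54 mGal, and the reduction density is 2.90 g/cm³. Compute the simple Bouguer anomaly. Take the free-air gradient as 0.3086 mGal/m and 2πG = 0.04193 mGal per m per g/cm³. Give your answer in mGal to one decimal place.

33.8

Free-air correction = 0.3086 × 2542.0 = 784.46 mGal
Free-air anomaly = 982050.98 − 982492.54 + (784.46) = 342.90 mGal
Bouguer slab correction = 0.04193 × 2.90 × 2542.0 = 309.10 mGal
Simple Bouguer anomaly = 342.90 − (309.10) = 33.80 mGal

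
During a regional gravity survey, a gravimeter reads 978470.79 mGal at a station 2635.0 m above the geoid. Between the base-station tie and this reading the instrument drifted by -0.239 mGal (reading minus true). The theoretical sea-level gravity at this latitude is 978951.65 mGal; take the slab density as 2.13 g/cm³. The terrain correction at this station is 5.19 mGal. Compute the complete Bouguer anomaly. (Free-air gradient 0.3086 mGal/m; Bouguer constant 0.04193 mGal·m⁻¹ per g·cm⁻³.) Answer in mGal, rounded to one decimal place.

Drift-corrected reading = 978470.79 − (-0.239) = 978471.029 mGal
Free-air correction = 0.3086 × 2635.0 = 813.16 mGal
Free-air anomaly = 978471.029 − 978951.65 + (813.16) = 332.539 mGal
Bouguer slab correction = 0.04193 × 2.13 × 2635.0 = 235.33 mGal
Simple Bouguer anomaly = 332.539 − (235.33) = 97.209 mGal
Complete Bouguer anomaly = 97.209 + 5.19 = 102.399 mGal

102.4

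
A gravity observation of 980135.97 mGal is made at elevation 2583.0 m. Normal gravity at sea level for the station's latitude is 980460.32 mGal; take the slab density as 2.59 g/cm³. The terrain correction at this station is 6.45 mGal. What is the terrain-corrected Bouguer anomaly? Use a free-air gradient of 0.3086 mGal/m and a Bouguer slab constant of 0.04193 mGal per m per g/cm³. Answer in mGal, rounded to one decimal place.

198.7

Free-air correction = 0.3086 × 2583.0 = 797.11 mGal
Free-air anomaly = 980135.97 − 980460.32 + (797.11) = 472.76 mGal
Bouguer slab correction = 0.04193 × 2.59 × 2583.0 = 280.51 mGal
Simple Bouguer anomaly = 472.76 − (280.51) = 192.25 mGal
Complete Bouguer anomaly = 192.25 + 6.45 = 198.70 mGal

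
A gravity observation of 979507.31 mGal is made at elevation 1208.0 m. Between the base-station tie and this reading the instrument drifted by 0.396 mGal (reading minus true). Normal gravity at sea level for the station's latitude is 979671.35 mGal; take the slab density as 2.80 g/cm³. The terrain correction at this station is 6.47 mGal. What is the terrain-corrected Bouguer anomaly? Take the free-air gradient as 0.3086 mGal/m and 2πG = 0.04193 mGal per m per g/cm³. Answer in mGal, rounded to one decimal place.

73.0

Drift-corrected reading = 979507.31 − (0.396) = 979506.914 mGal
Free-air correction = 0.3086 × 1208.0 = 372.79 mGal
Free-air anomaly = 979506.914 − 979671.35 + (372.79) = 208.354 mGal
Bouguer slab correction = 0.04193 × 2.80 × 1208.0 = 141.82 mGal
Simple Bouguer anomaly = 208.354 − (141.82) = 66.534 mGal
Complete Bouguer anomaly = 66.534 + 6.47 = 73.004 mGal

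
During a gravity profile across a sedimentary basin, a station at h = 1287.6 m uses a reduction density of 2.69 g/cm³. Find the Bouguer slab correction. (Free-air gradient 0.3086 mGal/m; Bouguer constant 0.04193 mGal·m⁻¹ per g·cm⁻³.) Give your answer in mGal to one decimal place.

145.2

Bouguer slab correction = 0.04193 × 2.69 × 1287.6 = 145.2 mGal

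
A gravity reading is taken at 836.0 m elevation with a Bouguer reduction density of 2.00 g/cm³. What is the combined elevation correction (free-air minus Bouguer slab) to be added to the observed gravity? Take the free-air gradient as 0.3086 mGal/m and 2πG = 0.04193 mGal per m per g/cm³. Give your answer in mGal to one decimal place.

187.9

Combined gradient = 0.3086 − 0.04193 × 2.00 = 0.2247400 mGal/m
Combined elevation correction = 0.2247400 × 836.0 = 187.9 mGal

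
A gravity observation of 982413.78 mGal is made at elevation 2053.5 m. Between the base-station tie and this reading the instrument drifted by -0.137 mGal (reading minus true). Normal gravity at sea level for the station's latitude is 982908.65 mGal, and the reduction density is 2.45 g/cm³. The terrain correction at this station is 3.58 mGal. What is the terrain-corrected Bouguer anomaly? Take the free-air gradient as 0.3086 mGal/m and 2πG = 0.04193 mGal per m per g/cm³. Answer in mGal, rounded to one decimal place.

-68.4

Drift-corrected reading = 982413.78 − (-0.137) = 982413.917 mGal
Free-air correction = 0.3086 × 2053.5 = 633.71 mGal
Free-air anomaly = 982413.917 − 982908.65 + (633.71) = 138.977 mGal
Bouguer slab correction = 0.04193 × 2.45 × 2053.5 = 210.95 mGal
Simple Bouguer anomaly = 138.977 − (210.95) = -71.973 mGal
Complete Bouguer anomaly = -71.973 + 3.58 = -68.393 mGal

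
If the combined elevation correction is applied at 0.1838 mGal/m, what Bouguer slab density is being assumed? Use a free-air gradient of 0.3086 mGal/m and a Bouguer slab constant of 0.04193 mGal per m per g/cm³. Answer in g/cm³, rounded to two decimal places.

0.1838 = 0.3086 − 0.04193 × ρ
ρ = (0.3086 − 0.1838) / 0.04193 = 2.98 g/cm³

2.98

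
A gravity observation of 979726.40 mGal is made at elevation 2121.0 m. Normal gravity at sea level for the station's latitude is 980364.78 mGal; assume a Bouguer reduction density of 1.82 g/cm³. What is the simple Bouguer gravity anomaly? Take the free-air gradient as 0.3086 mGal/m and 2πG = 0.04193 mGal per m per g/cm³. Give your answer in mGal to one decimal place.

-145.7

Free-air correction = 0.3086 × 2121.0 = 654.54 mGal
Free-air anomaly = 979726.40 − 980364.78 + (654.54) = 16.16 mGal
Bouguer slab correction = 0.04193 × 1.82 × 2121.0 = 161.86 mGal
Simple Bouguer anomaly = 16.16 − (161.86) = -145.70 mGal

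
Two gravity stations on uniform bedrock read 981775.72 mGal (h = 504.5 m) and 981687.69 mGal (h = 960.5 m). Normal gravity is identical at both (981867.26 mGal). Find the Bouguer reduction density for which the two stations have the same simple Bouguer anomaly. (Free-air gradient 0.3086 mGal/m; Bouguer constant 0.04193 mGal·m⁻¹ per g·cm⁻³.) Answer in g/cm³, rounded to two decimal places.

2.76

Δg_obs = 981687.69 − 981775.72 = -88.03 mGal over Δh = 960.5 − 504.5 = 456.0 m
Equal Bouguer anomalies ⇒ Δg_obs + (0.3086 − 0.04193ρ)·Δh = 0
0.3086 − 0.04193ρ = −Δg_obs/Δh = 0.19305
ρ = (0.3086 − 0.19305) / 0.04193 = 2.76 g/cm³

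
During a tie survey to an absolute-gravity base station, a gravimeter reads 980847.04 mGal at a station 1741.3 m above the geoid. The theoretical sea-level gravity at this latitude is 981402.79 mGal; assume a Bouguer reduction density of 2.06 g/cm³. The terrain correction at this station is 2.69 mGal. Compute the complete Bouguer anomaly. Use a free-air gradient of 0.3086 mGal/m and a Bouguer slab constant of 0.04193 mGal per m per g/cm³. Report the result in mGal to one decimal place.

Free-air correction = 0.3086 × 1741.3 = 537.37 mGal
Free-air anomaly = 980847.04 − 981402.79 + (537.37) = -18.38 mGal
Bouguer slab correction = 0.04193 × 2.06 × 1741.3 = 150.41 mGal
Simple Bouguer anomaly = -18.38 − (150.41) = -168.79 mGal
Complete Bouguer anomaly = -168.79 + 2.69 = -166.10 mGal

-166.1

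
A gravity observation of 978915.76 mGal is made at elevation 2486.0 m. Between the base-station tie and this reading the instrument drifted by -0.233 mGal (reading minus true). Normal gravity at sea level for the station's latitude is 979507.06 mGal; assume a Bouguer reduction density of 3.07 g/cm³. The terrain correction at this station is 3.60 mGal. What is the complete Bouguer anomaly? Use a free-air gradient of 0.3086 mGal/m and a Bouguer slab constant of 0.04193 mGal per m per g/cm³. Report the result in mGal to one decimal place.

Drift-corrected reading = 978915.76 − (-0.233) = 978915.993 mGal
Free-air correction = 0.3086 × 2486.0 = 767.18 mGal
Free-air anomaly = 978915.993 − 979507.06 + (767.18) = 176.113 mGal
Bouguer slab correction = 0.04193 × 3.07 × 2486.0 = 320.01 mGal
Simple Bouguer anomaly = 176.113 − (320.01) = -143.897 mGal
Complete Bouguer anomaly = -143.897 + 3.60 = -140.297 mGal

-140.3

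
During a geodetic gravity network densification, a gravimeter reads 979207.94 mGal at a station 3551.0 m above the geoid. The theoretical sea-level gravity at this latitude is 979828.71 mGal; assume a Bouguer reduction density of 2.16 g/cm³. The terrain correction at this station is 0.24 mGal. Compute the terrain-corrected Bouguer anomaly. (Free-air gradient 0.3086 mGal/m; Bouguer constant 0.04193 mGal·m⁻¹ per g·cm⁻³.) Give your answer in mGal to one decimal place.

Free-air correction = 0.3086 × 3551.0 = 1095.84 mGal
Free-air anomaly = 979207.94 − 979828.71 + (1095.84) = 475.07 mGal
Bouguer slab correction = 0.04193 × 2.16 × 3551.0 = 321.61 mGal
Simple Bouguer anomaly = 475.07 − (321.61) = 153.46 mGal
Complete Bouguer anomaly = 153.46 + 0.24 = 153.70 mGal

153.7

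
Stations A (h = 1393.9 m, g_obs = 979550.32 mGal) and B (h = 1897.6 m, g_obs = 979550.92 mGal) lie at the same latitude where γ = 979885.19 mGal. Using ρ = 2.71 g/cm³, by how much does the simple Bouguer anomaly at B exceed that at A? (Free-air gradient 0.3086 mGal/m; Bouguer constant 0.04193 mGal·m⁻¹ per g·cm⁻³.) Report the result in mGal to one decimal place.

98.8

Δg_SB(A) = 979550.32 − 979885.19 + 0.3086×1393.9 − 0.04193×2.71×1393.9 = -63.10 mGal
Δg_SB(B) = 979550.92 − 979885.19 + 0.3086×1897.6 − 0.04193×2.71×1897.6 = 35.70 mGal
Difference = 35.70 − (-63.10) = 98.80 mGal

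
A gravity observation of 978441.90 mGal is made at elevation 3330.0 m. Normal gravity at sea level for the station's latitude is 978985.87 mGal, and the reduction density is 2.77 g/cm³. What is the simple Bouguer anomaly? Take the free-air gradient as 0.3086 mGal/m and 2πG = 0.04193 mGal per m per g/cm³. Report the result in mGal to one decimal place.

96.9

Free-air correction = 0.3086 × 3330.0 = 1027.64 mGal
Free-air anomaly = 978441.90 − 978985.87 + (1027.64) = 483.67 mGal
Bouguer slab correction = 0.04193 × 2.77 × 3330.0 = 386.77 mGal
Simple Bouguer anomaly = 483.67 − (386.77) = 96.90 mGal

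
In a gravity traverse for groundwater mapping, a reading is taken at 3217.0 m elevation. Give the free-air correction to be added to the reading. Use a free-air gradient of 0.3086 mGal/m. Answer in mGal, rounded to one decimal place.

Free-air correction = 0.3086 × 3217.0 = 992.8 mGal

992.8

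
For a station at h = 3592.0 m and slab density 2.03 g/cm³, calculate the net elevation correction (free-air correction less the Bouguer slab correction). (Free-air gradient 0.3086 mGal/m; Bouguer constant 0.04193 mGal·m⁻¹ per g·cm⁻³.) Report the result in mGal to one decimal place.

Combined gradient = 0.3086 − 0.04193 × 2.03 = 0.2234821 mGal/m
Combined elevation correction = 0.2234821 × 3592.0 = 802.7 mGal

802.7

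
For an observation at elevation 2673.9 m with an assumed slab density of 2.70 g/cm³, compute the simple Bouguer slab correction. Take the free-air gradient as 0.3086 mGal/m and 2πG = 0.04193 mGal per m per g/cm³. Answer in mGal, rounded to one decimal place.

Bouguer slab correction = 0.04193 × 2.70 × 2673.9 = 302.7 mGal

302.7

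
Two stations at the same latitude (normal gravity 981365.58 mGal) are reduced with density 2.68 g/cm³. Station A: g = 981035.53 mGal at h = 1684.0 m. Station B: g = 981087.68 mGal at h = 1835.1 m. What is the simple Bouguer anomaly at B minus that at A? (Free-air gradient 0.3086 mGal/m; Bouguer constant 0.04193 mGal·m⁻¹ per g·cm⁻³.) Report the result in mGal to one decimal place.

Δg_SB(A) = 981035.53 − 981365.58 + 0.3086×1684.0 − 0.04193×2.68×1684.0 = 0.40 mGal
Δg_SB(B) = 981087.68 − 981365.58 + 0.3086×1835.1 − 0.04193×2.68×1835.1 = 82.20 mGal
Difference = 82.20 − (0.40) = 81.80 mGal

81.8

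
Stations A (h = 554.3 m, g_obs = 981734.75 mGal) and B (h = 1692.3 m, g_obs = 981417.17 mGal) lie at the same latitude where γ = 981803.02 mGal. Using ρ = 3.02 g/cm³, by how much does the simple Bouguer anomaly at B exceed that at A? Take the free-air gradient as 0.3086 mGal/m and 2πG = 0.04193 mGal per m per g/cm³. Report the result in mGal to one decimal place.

-110.5

Δg_SB(A) = 981734.75 − 981803.02 + 0.3086×554.3 − 0.04193×3.02×554.3 = 32.60 mGal
Δg_SB(B) = 981417.17 − 981803.02 + 0.3086×1692.3 − 0.04193×3.02×1692.3 = -77.90 mGal
Difference = -77.90 − (32.60) = -110.50 mGal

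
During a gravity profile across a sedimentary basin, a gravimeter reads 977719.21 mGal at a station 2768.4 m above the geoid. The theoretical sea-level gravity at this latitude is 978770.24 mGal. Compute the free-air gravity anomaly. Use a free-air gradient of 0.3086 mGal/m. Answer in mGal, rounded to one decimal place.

-196.7

Free-air correction = 0.3086 × 2768.4 = 854.33 mGal
Free-air anomaly = 977719.21 − 978770.24 + (854.33) = -196.70 mGal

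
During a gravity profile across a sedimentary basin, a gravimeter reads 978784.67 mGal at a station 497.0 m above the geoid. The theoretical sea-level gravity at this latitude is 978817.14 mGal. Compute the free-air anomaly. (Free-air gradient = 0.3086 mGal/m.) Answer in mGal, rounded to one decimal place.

Free-air correction = 0.3086 × 497.0 = 153.37 mGal
Free-air anomaly = 978784.67 − 978817.14 + (153.37) = 120.90 mGal

120.9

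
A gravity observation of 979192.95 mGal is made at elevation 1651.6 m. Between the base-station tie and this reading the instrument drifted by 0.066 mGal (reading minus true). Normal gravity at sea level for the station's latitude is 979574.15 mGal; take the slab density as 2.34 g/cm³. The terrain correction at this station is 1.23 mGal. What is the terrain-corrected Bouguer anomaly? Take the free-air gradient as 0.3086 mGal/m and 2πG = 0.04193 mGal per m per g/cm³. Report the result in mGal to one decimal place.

Drift-corrected reading = 979192.95 − (0.066) = 979192.884 mGal
Free-air correction = 0.3086 × 1651.6 = 509.68 mGal
Free-air anomaly = 979192.884 − 979574.15 + (509.68) = 128.414 mGal
Bouguer slab correction = 0.04193 × 2.34 × 1651.6 = 162.05 mGal
Simple Bouguer anomaly = 128.414 − (162.05) = -33.636 mGal
Complete Bouguer anomaly = -33.636 + 1.23 = -32.406 mGal

-32.4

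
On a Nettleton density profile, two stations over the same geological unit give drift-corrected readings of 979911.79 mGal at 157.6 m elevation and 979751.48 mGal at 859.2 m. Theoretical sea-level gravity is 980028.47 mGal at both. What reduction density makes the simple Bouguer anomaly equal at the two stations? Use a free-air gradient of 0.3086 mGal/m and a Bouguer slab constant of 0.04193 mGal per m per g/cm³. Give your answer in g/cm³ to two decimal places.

Δg_obs = 979751.48 − 979911.79 = -160.31 mGal over Δh = 859.2 − 157.6 = 701.6 m
Equal Bouguer anomalies ⇒ Δg_obs + (0.3086 − 0.04193ρ)·Δh = 0
0.3086 − 0.04193ρ = −Δg_obs/Δh = 0.22849
ρ = (0.3086 − 0.22849) / 0.04193 = 1.91 g/cm³

1.91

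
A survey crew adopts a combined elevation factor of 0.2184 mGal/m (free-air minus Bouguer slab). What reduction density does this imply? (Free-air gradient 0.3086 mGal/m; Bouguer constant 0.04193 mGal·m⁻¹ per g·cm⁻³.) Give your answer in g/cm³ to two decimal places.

2.15

0.2184 = 0.3086 − 0.04193 × ρ
ρ = (0.3086 − 0.2184) / 0.04193 = 2.15 g/cm³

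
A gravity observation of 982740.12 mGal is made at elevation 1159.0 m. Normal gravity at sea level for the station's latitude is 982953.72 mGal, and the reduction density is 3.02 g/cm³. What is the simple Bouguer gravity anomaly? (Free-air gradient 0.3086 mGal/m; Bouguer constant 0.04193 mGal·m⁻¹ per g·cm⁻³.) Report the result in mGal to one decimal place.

Free-air correction = 0.3086 × 1159.0 = 357.67 mGal
Free-air anomaly = 982740.12 − 982953.72 + (357.67) = 144.07 mGal
Bouguer slab correction = 0.04193 × 3.02 × 1159.0 = 146.76 mGal
Simple Bouguer anomaly = 144.07 − (146.76) = -2.69 mGal

-2.7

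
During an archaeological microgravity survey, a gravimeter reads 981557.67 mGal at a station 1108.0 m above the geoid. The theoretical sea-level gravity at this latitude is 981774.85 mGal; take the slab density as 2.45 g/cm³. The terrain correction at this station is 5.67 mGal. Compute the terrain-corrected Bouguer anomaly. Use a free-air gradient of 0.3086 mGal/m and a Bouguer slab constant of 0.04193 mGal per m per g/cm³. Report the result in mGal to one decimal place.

Free-air correction = 0.3086 × 1108.0 = 341.93 mGal
Free-air anomaly = 981557.67 − 981774.85 + (341.93) = 124.75 mGal
Bouguer slab correction = 0.04193 × 2.45 × 1108.0 = 113.82 mGal
Simple Bouguer anomaly = 124.75 − (113.82) = 10.93 mGal
Complete Bouguer anomaly = 10.93 + 5.67 = 16.60 mGal

16.6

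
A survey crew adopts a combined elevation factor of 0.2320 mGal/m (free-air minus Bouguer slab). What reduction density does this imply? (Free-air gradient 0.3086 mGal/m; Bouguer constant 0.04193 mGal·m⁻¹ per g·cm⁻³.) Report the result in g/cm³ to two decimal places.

1.83

0.2320 = 0.3086 − 0.04193 × ρ
ρ = (0.3086 − 0.2320) / 0.04193 = 1.83 g/cm³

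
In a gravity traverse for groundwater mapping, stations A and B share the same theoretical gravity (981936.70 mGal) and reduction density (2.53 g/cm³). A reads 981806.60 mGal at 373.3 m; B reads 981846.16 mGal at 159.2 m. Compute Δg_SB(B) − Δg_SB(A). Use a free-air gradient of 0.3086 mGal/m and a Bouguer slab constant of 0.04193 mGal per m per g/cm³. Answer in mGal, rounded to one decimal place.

Δg_SB(A) = 981806.60 − 981936.70 + 0.3086×373.3 − 0.04193×2.53×373.3 = -54.50 mGal
Δg_SB(B) = 981846.16 − 981936.70 + 0.3086×159.2 − 0.04193×2.53×159.2 = -58.30 mGal
Difference = -58.30 − (-54.50) = -3.80 mGal

-3.8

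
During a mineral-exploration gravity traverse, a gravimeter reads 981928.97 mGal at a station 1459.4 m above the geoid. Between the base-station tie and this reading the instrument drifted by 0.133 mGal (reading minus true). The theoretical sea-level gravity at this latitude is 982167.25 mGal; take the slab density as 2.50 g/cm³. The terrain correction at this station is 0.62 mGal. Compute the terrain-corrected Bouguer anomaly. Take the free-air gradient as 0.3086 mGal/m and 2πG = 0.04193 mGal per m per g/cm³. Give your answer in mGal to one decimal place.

59.6

Drift-corrected reading = 981928.97 − (0.133) = 981928.837 mGal
Free-air correction = 0.3086 × 1459.4 = 450.37 mGal
Free-air anomaly = 981928.837 − 982167.25 + (450.37) = 211.957 mGal
Bouguer slab correction = 0.04193 × 2.50 × 1459.4 = 152.98 mGal
Simple Bouguer anomaly = 211.957 − (152.98) = 58.977 mGal
Complete Bouguer anomaly = 58.977 + 0.62 = 59.597 mGal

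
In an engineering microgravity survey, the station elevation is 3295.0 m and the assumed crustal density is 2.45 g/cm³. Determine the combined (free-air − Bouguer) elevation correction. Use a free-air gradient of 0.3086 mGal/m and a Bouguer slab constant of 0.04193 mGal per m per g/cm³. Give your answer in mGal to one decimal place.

Combined gradient = 0.3086 − 0.04193 × 2.45 = 0.2058715 mGal/m
Combined elevation correction = 0.2058715 × 3295.0 = 678.3 mGal

678.3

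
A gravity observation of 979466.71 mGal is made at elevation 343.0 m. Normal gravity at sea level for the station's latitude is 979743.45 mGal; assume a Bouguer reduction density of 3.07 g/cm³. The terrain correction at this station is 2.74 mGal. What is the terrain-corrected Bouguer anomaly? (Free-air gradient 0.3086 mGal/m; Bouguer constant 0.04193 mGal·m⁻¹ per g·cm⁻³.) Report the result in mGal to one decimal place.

-212.3

Free-air correction = 0.3086 × 343.0 = 105.85 mGal
Free-air anomaly = 979466.71 − 979743.45 + (105.85) = -170.89 mGal
Bouguer slab correction = 0.04193 × 3.07 × 343.0 = 44.15 mGal
Simple Bouguer anomaly = -170.89 − (44.15) = -215.04 mGal
Complete Bouguer anomaly = -215.04 + 2.74 = -212.30 mGal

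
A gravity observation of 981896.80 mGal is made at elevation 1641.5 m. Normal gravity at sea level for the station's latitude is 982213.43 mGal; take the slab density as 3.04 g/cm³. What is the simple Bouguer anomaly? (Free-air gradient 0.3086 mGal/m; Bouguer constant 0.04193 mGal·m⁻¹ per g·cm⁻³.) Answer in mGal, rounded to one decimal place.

Free-air correction = 0.3086 × 1641.5 = 506.57 mGal
Free-air anomaly = 981896.80 − 982213.43 + (506.57) = 189.94 mGal
Bouguer slab correction = 0.04193 × 3.04 × 1641.5 = 209.24 mGal
Simple Bouguer anomaly = 189.94 − (209.24) = -19.30 mGal

-19.3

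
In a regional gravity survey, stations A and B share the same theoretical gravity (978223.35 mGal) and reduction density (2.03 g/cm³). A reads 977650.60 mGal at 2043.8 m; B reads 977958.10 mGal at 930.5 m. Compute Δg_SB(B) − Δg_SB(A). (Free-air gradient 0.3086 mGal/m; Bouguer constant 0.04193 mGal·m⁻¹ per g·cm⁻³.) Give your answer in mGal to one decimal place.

58.7

Δg_SB(A) = 977650.60 − 978223.35 + 0.3086×2043.8 − 0.04193×2.03×2043.8 = -116.00 mGal
Δg_SB(B) = 977958.10 − 978223.35 + 0.3086×930.5 − 0.04193×2.03×930.5 = -57.30 mGal
Difference = -57.30 − (-116.00) = 58.70 mGal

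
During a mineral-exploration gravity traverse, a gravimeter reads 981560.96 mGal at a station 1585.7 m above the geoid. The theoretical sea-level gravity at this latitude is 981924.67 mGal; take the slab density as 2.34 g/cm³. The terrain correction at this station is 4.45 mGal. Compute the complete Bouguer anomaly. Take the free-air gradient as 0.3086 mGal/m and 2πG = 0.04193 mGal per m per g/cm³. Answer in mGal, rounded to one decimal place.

Free-air correction = 0.3086 × 1585.7 = 489.35 mGal
Free-air anomaly = 981560.96 − 981924.67 + (489.35) = 125.64 mGal
Bouguer slab correction = 0.04193 × 2.34 × 1585.7 = 155.58 mGal
Simple Bouguer anomaly = 125.64 − (155.58) = -29.94 mGal
Complete Bouguer anomaly = -29.94 + 4.45 = -25.49 mGal

-25.5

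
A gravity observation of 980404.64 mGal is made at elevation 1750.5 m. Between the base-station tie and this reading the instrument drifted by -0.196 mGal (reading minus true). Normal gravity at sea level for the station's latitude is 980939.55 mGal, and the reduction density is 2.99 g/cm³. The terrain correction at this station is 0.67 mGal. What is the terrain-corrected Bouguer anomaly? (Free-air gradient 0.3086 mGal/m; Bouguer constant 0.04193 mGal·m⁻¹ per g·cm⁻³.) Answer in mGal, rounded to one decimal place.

Drift-corrected reading = 980404.64 − (-0.196) = 980404.836 mGal
Free-air correction = 0.3086 × 1750.5 = 540.20 mGal
Free-air anomaly = 980404.836 − 980939.55 + (540.20) = 5.486 mGal
Bouguer slab correction = 0.04193 × 2.99 × 1750.5 = 219.46 mGal
Simple Bouguer anomaly = 5.486 − (219.46) = -213.974 mGal
Complete Bouguer anomaly = -213.974 + 0.67 = -213.304 mGal

-213.3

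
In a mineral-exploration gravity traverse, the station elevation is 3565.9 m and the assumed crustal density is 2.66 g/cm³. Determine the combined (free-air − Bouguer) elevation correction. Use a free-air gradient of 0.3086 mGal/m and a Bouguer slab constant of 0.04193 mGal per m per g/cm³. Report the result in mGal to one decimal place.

Combined gradient = 0.3086 − 0.04193 × 2.66 = 0.1970662 mGal/m
Combined elevation correction = 0.1970662 × 3565.9 = 702.7 mGal

702.7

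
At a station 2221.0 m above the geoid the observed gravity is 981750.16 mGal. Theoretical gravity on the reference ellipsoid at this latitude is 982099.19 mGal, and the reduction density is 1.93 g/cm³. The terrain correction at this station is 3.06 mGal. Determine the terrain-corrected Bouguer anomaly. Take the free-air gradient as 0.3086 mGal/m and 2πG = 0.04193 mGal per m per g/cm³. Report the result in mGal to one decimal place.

Free-air correction = 0.3086 × 2221.0 = 685.40 mGal
Free-air anomaly = 981750.16 − 982099.19 + (685.40) = 336.37 mGal
Bouguer slab correction = 0.04193 × 1.93 × 2221.0 = 179.73 mGal
Simple Bouguer anomaly = 336.37 − (179.73) = 156.64 mGal
Complete Bouguer anomaly = 156.64 + 3.06 = 159.70 mGal

159.7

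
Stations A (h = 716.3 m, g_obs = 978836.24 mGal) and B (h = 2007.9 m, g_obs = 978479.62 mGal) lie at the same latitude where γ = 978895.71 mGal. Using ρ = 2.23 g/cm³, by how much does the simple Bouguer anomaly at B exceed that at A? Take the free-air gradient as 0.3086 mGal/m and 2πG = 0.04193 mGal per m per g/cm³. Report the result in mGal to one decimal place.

-78.8

Δg_SB(A) = 978836.24 − 978895.71 + 0.3086×716.3 − 0.04193×2.23×716.3 = 94.60 mGal
Δg_SB(B) = 978479.62 − 978895.71 + 0.3086×2007.9 − 0.04193×2.23×2007.9 = 15.80 mGal
Difference = 15.80 − (94.60) = -78.80 mGal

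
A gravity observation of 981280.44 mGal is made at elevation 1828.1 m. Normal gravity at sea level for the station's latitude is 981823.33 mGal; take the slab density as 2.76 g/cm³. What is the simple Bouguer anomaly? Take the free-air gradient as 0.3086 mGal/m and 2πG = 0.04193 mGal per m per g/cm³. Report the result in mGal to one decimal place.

Free-air correction = 0.3086 × 1828.1 = 564.15 mGal
Free-air anomaly = 981280.44 − 981823.33 + (564.15) = 21.26 mGal
Bouguer slab correction = 0.04193 × 2.76 × 1828.1 = 211.56 mGal
Simple Bouguer anomaly = 21.26 − (211.56) = -190.30 mGal

-190.3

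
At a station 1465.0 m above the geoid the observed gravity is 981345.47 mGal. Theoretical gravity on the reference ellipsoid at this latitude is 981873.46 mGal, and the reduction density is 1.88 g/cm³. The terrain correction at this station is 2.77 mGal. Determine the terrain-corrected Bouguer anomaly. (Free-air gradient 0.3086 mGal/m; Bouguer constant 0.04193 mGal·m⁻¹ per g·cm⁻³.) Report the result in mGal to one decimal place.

-188.6

Free-air correction = 0.3086 × 1465.0 = 452.10 mGal
Free-air anomaly = 981345.47 − 981873.46 + (452.10) = -75.89 mGal
Bouguer slab correction = 0.04193 × 1.88 × 1465.0 = 115.48 mGal
Simple Bouguer anomaly = -75.89 − (115.48) = -191.37 mGal
Complete Bouguer anomaly = -191.37 + 2.77 = -188.60 mGal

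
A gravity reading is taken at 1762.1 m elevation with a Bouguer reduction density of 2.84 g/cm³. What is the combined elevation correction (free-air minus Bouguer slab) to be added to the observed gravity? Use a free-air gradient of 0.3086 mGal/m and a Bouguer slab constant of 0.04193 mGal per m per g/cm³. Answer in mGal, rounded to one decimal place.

334.0

Combined gradient = 0.3086 − 0.04193 × 2.84 = 0.1895188 mGal/m
Combined elevation correction = 0.1895188 × 1762.1 = 334.0 mGal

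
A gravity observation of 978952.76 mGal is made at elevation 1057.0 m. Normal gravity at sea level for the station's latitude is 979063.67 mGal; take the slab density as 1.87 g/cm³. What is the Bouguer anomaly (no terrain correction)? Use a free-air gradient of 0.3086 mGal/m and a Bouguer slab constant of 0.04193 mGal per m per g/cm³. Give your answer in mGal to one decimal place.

132.4

Free-air correction = 0.3086 × 1057.0 = 326.19 mGal
Free-air anomaly = 978952.76 − 979063.67 + (326.19) = 215.28 mGal
Bouguer slab correction = 0.04193 × 1.87 × 1057.0 = 82.88 mGal
Simple Bouguer anomaly = 215.28 − (82.88) = 132.40 mGal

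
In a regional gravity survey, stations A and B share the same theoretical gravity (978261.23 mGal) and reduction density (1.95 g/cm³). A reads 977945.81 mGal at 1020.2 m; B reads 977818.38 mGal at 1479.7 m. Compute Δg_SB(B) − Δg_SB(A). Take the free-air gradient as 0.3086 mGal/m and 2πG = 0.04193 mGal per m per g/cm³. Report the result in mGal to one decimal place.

-23.2

Δg_SB(A) = 977945.81 − 978261.23 + 0.3086×1020.2 − 0.04193×1.95×1020.2 = -84.00 mGal
Δg_SB(B) = 977818.38 − 978261.23 + 0.3086×1479.7 − 0.04193×1.95×1479.7 = -107.20 mGal
Difference = -107.20 − (-84.00) = -23.20 mGal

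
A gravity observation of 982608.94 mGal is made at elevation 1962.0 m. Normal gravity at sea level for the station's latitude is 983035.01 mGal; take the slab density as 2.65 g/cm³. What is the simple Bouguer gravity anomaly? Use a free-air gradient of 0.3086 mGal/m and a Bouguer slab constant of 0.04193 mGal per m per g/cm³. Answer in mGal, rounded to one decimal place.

Free-air correction = 0.3086 × 1962.0 = 605.47 mGal
Free-air anomaly = 982608.94 − 983035.01 + (605.47) = 179.40 mGal
Bouguer slab correction = 0.04193 × 2.65 × 1962.0 = 218.01 mGal
Simple Bouguer anomaly = 179.40 − (218.01) = -38.61 mGal

-38.6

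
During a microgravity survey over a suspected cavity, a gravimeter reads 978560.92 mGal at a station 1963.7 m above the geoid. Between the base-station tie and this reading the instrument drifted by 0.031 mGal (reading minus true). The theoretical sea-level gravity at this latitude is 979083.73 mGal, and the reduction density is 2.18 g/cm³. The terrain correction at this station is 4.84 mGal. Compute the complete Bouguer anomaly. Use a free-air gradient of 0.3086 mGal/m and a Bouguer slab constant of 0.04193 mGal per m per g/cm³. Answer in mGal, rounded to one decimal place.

Drift-corrected reading = 978560.92 − (0.031) = 978560.889 mGal
Free-air correction = 0.3086 × 1963.7 = 606.00 mGal
Free-air anomaly = 978560.889 − 979083.73 + (606.00) = 83.159 mGal
Bouguer slab correction = 0.04193 × 2.18 × 1963.7 = 179.50 mGal
Simple Bouguer anomaly = 83.159 − (179.50) = -96.341 mGal
Complete Bouguer anomaly = -96.341 + 4.84 = -91.501 mGal

-91.5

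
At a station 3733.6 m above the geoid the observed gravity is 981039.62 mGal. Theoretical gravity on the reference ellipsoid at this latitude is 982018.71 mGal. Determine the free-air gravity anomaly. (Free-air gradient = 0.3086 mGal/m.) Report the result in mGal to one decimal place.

173.1

Free-air correction = 0.3086 × 3733.6 = 1152.19 mGal
Free-air anomaly = 981039.62 − 982018.71 + (1152.19) = 173.10 mGal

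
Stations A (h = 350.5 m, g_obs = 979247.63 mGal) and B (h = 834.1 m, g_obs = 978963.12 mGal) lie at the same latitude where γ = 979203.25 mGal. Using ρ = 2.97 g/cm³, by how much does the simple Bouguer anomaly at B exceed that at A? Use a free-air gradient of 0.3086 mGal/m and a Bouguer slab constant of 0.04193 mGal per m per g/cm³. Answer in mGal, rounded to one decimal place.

-195.5

Δg_SB(A) = 979247.63 − 979203.25 + 0.3086×350.5 − 0.04193×2.97×350.5 = 108.90 mGal
Δg_SB(B) = 978963.12 − 979203.25 + 0.3086×834.1 − 0.04193×2.97×834.1 = -86.60 mGal
Difference = -86.60 − (108.90) = -195.50 mGal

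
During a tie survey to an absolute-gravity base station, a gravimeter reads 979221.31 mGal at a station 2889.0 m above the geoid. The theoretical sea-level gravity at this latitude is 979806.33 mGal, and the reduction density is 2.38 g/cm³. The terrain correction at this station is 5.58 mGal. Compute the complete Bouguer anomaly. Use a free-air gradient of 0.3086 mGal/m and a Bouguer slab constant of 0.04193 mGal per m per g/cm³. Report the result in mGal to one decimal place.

23.8

Free-air correction = 0.3086 × 2889.0 = 891.55 mGal
Free-air anomaly = 979221.31 − 979806.33 + (891.55) = 306.53 mGal
Bouguer slab correction = 0.04193 × 2.38 × 2889.0 = 288.30 mGal
Simple Bouguer anomaly = 306.53 − (288.30) = 18.23 mGal
Complete Bouguer anomaly = 18.23 + 5.58 = 23.81 mGal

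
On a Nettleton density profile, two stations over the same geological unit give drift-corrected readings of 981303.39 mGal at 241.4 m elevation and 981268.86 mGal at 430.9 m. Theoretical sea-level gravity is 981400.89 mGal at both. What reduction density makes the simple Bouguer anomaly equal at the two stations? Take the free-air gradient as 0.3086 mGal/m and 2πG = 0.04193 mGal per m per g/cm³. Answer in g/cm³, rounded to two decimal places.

Δg_obs = 981268.86 − 981303.39 = -34.53 mGal over Δh = 430.9 − 241.4 = 189.5 m
Equal Bouguer anomalies ⇒ Δg_obs + (0.3086 − 0.04193ρ)·Δh = 0
0.3086 − 0.04193ρ = −Δg_obs/Δh = 0.18222
ρ = (0.3086 − 0.18222) / 0.04193 = 3.01 g/cm³

3.01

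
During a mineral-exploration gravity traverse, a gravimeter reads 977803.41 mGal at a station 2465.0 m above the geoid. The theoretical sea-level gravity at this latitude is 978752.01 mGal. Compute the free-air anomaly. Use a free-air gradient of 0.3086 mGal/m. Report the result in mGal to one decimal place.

-187.9

Free-air correction = 0.3086 × 2465.0 = 760.70 mGal
Free-air anomaly = 977803.41 − 978752.01 + (760.70) = -187.90 mGal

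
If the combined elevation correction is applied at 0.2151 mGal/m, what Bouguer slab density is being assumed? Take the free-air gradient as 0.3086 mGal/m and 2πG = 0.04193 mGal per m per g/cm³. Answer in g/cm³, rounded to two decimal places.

0.2151 = 0.3086 − 0.04193 × ρ
ρ = (0.3086 − 0.2151) / 0.04193 = 2.23 g/cm³

2.23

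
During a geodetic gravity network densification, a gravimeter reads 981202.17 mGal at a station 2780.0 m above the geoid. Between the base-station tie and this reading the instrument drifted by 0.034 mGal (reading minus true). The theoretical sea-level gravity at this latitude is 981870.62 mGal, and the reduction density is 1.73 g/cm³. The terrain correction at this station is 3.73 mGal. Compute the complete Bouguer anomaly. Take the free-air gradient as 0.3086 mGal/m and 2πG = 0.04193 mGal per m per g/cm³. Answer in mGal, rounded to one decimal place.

-8.5

Drift-corrected reading = 981202.17 − (0.034) = 981202.136 mGal
Free-air correction = 0.3086 × 2780.0 = 857.91 mGal
Free-air anomaly = 981202.136 − 981870.62 + (857.91) = 189.426 mGal
Bouguer slab correction = 0.04193 × 1.73 × 2780.0 = 201.66 mGal
Simple Bouguer anomaly = 189.426 − (201.66) = -12.234 mGal
Complete Bouguer anomaly = -12.234 + 3.73 = -8.504 mGal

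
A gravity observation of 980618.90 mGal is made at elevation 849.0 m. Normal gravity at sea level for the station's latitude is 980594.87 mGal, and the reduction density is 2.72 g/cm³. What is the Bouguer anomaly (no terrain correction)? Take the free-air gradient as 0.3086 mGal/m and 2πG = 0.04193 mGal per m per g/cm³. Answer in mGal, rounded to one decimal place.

Free-air correction = 0.3086 × 849.0 = 262.00 mGal
Free-air anomaly = 980618.90 − 980594.87 + (262.00) = 286.03 mGal
Bouguer slab correction = 0.04193 × 2.72 × 849.0 = 96.83 mGal
Simple Bouguer anomaly = 286.03 − (96.83) = 189.20 mGal

189.2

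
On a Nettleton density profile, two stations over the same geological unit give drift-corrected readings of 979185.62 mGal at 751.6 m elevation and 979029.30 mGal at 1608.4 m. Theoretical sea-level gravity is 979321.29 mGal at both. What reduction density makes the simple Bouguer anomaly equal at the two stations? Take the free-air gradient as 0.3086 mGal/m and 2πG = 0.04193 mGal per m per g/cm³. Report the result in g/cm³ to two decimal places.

Δg_obs = 979029.30 − 979185.62 = -156.32 mGal over Δh = 1608.4 − 751.6 = 856.8 m
Equal Bouguer anomalies ⇒ Δg_obs + (0.3086 − 0.04193ρ)·Δh = 0
0.3086 − 0.04193ρ = −Δg_obs/Δh = 0.18245
ρ = (0.3086 − 0.18245) / 0.04193 = 3.01 g/cm³

3.01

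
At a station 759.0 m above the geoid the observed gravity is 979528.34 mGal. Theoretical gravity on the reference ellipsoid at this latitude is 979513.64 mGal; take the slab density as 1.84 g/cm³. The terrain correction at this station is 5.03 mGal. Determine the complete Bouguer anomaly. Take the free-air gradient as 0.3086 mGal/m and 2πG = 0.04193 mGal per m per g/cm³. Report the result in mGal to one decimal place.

Free-air correction = 0.3086 × 759.0 = 234.23 mGal
Free-air anomaly = 979528.34 − 979513.64 + (234.23) = 248.93 mGal
Bouguer slab correction = 0.04193 × 1.84 × 759.0 = 58.56 mGal
Simple Bouguer anomaly = 248.93 − (58.56) = 190.37 mGal
Complete Bouguer anomaly = 190.37 + 5.03 = 195.40 mGal

195.4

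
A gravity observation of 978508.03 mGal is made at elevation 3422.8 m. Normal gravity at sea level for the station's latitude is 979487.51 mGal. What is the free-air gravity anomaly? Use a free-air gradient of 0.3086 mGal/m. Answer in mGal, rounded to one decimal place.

76.8

Free-air correction = 0.3086 × 3422.8 = 1056.28 mGal
Free-air anomaly = 978508.03 − 979487.51 + (1056.28) = 76.80 mGal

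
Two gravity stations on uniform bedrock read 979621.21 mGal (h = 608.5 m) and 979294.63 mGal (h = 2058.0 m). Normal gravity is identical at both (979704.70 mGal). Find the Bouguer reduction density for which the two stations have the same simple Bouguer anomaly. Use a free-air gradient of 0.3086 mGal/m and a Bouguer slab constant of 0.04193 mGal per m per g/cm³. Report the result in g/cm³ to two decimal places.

1.99

Δg_obs = 979294.63 − 979621.21 = -326.58 mGal over Δh = 2058.0 − 608.5 = 1449.5 m
Equal Bouguer anomalies ⇒ Δg_obs + (0.3086 − 0.04193ρ)·Δh = 0
0.3086 − 0.04193ρ = −Δg_obs/Δh = 0.22531
ρ = (0.3086 − 0.22531) / 0.04193 = 1.99 g/cm³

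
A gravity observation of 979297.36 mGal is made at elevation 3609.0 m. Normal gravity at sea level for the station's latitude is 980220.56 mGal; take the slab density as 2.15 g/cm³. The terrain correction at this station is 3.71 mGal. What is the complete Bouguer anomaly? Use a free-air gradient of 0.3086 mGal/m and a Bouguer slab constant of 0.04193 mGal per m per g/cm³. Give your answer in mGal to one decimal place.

Free-air correction = 0.3086 × 3609.0 = 1113.74 mGal
Free-air anomaly = 979297.36 − 980220.56 + (1113.74) = 190.54 mGal
Bouguer slab correction = 0.04193 × 2.15 × 3609.0 = 325.35 mGal
Simple Bouguer anomaly = 190.54 − (325.35) = -134.81 mGal
Complete Bouguer anomaly = -134.81 + 3.71 = -131.10 mGal

-131.1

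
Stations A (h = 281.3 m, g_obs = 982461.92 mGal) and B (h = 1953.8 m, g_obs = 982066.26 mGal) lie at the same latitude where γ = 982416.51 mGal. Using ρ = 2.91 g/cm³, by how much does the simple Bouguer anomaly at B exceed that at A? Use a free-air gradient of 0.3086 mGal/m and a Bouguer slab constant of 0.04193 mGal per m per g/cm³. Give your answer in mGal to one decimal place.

-83.6

Δg_SB(A) = 982461.92 − 982416.51 + 0.3086×281.3 − 0.04193×2.91×281.3 = 97.90 mGal
Δg_SB(B) = 982066.26 − 982416.51 + 0.3086×1953.8 − 0.04193×2.91×1953.8 = 14.30 mGal
Difference = 14.30 − (97.90) = -83.60 mGal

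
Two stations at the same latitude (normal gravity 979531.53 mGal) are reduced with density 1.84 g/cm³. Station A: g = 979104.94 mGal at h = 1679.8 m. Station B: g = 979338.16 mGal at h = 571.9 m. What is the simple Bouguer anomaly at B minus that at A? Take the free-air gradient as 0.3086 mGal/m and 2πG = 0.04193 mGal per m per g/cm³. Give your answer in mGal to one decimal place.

-23.2

Δg_SB(A) = 979104.94 − 979531.53 + 0.3086×1679.8 − 0.04193×1.84×1679.8 = -37.80 mGal
Δg_SB(B) = 979338.16 − 979531.53 + 0.3086×571.9 − 0.04193×1.84×571.9 = -61.00 mGal
Difference = -61.00 − (-37.80) = -23.20 mGal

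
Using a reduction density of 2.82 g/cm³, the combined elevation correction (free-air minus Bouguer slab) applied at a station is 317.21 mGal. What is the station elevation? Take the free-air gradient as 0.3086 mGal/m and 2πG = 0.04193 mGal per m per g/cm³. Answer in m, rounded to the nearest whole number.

1666

Combined gradient = 0.3086 − 0.04193 × 2.82 = 0.1903574 mGal/m
h = 317.21 / 0.1903574 = 1666.39 m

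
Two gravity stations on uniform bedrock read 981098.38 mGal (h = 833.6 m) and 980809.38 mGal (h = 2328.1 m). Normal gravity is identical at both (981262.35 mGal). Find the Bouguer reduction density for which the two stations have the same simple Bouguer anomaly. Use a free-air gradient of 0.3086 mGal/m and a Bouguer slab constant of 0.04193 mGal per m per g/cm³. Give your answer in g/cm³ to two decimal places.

Δg_obs = 980809.38 − 981098.38 = -289.00 mGal over Δh = 2328.1 − 833.6 = 1494.5 m
Equal Bouguer anomalies ⇒ Δg_obs + (0.3086 − 0.04193ρ)·Δh = 0
0.3086 − 0.04193ρ = −Δg_obs/Δh = 0.19338
ρ = (0.3086 − 0.19338) / 0.04193 = 2.75 g/cm³

2.75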